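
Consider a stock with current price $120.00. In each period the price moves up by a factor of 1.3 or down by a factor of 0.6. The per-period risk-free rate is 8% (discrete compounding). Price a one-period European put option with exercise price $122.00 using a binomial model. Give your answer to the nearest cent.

Risk-neutral probability p = (1 + 0.08 − 0.6)/(1.3 − 0.6) = 0.4800/0.7000 = 0.6857
Terminal stock prices: S_u = 156, S_d = 72
Terminal payoffs (K − S): max(-34, 0) = 0, max(50, 0) = 50
Node 0 (S = 120): V_0 = 1/1.08·[0.6857·0.0000 + 0.3143·50.0000] = 14.5503

$14.55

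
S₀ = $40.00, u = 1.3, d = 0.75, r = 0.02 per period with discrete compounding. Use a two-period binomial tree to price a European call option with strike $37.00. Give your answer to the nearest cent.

$8.05

Risk-neutral probability p = (1 + 0.02 − 0.75)/(1.3 − 0.75) = 0.2700/0.5500 = 0.4909
Terminal stock prices: S_uu = 67.6, S_ud = 39, S_dd = 22.5
Terminal payoffs (S − K): max(30.6, 0) = 30.6, max(2, 0) = 2, max(-14.5, 0) = 0
Node u (S = 52): V_u = 1/1.02·[0.4909·30.6000 + 0.5091·2.0000] = 15.7255
Node d (S = 30): V_d = 1/1.02·[0.4909·2.0000 + 0.5091·0.0000] = 0.9626
Node 0 (S = 40): V_0 = 1/1.02·[0.4909·15.7255 + 0.5091·0.9626] = 8.0488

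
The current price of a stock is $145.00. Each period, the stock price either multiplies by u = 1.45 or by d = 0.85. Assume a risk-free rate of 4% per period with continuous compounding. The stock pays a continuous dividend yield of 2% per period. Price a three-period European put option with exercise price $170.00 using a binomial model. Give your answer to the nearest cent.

$33.40

Per-period risk-free factor R = e^0.04 = 1.0408; dividend-adjusted growth = e^(0.04−0.02) = 1.0202.
Risk-neutral probability p = (1.0202 − 0.85)/(1.45 − 0.85) = 0.1702/0.6000 = 0.2837
Terminal stock prices: S_uuu = 442.1, S_uud = 259.1, S_udd = 151.9, S_ddd = 89.05
Terminal payoffs (K − S): max(-272.1, 0) = 0, max(-89.13, 0) = 0, max(18.09, 0) = 18.09, max(80.95, 0) = 80.95
Node uu (S = 304.9): V_uu = e^(−0.04)·[0.2837·0.0000 + 0.7163·0.0000] = 0.0000
Node ud (S = 178.7): V_ud = e^(−0.04)·[0.2837·0.0000 + 0.7163·18.0944] = 12.4533
Node dd (S = 104.8): V_dd = e^(−0.04)·[0.2837·18.0944 + 0.7163·80.9519] = 60.6461
Node u (S = 210.2): V_u = e^(−0.04)·[0.2837·0.0000 + 0.7163·12.4533] = 8.5709
Node d (S = 123.2): V_d = e^(−0.04)·[0.2837·12.4533 + 0.7163·60.6461] = 45.1334
Node 0 (S = 145): V_0 = e^(−0.04)·[0.2837·8.5709 + 0.7163·45.1334] = 33.3987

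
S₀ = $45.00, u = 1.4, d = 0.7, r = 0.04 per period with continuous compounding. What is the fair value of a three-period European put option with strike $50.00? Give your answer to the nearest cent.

Risk-neutral probability p = (e^0.04 − 0.7)/(1.4 − 0.7) = 0.3408/0.7000 = 0.4869
Terminal stock prices: S_uuu = 123.5, S_uud = 61.74, S_udd = 30.87, S_ddd = 15.43
Terminal payoffs (K − S): max(-73.48, 0) = 0, max(-11.74, 0) = 0, max(19.13, 0) = 19.13, max(34.57, 0) = 34.57
Node uu (S = 88.2): V_uu = e^(−0.04)·[0.4869·0.0000 + 0.5131·0.0000] = 0.0000
Node ud (S = 44.1): V_ud = e^(−0.04)·[0.4869·0.0000 + 0.5131·19.1300] = 9.4312
Node dd (S = 22.05): V_dd = e^(−0.04)·[0.4869·19.1300 + 0.5131·34.5650] = 25.9895
Node u (S = 63): V_u = e^(−0.04)·[0.4869·0.0000 + 0.5131·9.4312] = 4.6497
Node d (S = 31.5): V_d = e^(−0.04)·[0.4869·9.4312 + 0.5131·25.9895] = 17.2248
Node 0 (S = 45): V_0 = e^(−0.04)·[0.4869·4.6497 + 0.5131·17.2248] = 10.6670

$10.67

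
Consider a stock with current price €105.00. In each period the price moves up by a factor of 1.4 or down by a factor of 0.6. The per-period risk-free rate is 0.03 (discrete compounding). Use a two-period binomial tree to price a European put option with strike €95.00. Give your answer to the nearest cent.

€14.72

Risk-neutral probability p = (1 + 0.03 − 0.6)/(1.4 − 0.6) = 0.4300/0.8000 = 0.5375
Terminal stock prices: S_uu = 205.8, S_ud = 88.2, S_dd = 37.8
Terminal payoffs (K − S): max(-110.8, 0) = 0, max(6.8, 0) = 6.8, max(57.2, 0) = 57.2
Node u (S = 147): V_u = 1/1.03·[0.5375·0.0000 + 0.4625·6.8000] = 3.0534
Node d (S = 63): V_d = 1/1.03·[0.5375·6.8000 + 0.4625·57.2000] = 29.2330
Node 0 (S = 105): V_0 = 1/1.03·[0.5375·3.0534 + 0.4625·29.2330] = 14.7199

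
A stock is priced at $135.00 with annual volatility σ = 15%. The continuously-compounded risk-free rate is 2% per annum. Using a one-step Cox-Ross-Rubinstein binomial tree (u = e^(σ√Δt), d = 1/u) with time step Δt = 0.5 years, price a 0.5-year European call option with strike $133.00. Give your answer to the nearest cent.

$8.82

CRR parameters: u = e^(σ√Δt) = e^(0.15·√0.5) = 1.1119, d = 1/u = 0.8994
Per-period rate: rΔt = 0.02·0.5 = 0.01, so R = e^0.01 = 1.0101
Risk-neutral probability p = (e^0.01 − 0.8994)/(1.1119 − 0.8994) = 0.1107/0.2125 = 0.5208
Terminal stock prices: S_u = 150.1, S_d = 121.4
Terminal payoffs (S − K): max(17.11, 0) = 17.11, max(-11.59, 0) = 0
Node 0 (S = 135): V_0 = e^(−0.01)·[0.5208·17.1059 + 0.4792·0.0000] = 8.8200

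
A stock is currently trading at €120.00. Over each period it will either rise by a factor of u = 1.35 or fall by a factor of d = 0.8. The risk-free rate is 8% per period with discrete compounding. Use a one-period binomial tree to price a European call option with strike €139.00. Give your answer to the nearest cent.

Risk-neutral probability p = (1 + 0.08 − 0.8)/(1.35 − 0.8) = 0.2800/0.5500 = 0.5091
Terminal stock prices: S_u = 162, S_d = 96
Terminal payoffs (S − K): max(23, 0) = 23, max(-43, 0) = 0
Node 0 (S = 120): V_0 = 1/1.08·[0.5091·23.0000 + 0.4909·0.0000] = 10.8418

€10.84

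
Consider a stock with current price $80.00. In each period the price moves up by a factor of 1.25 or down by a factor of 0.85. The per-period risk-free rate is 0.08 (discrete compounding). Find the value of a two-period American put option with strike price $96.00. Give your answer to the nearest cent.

Risk-neutral probability p = (1 + 0.08 − 0.85)/(1.25 − 0.85) = 0.2300/0.4000 = 0.5750
Terminal stock prices: S_uu = 125, S_ud = 85, S_dd = 57.8
Terminal payoffs (K − S): max(-29, 0) = 0, max(11, 0) = 11, max(38.2, 0) = 38.2
Node u (S = 100): continuation = 1/1.08·[0.5750·0.0000 + 0.4250·11.0000] = 4.3287; exercise value = 0.0000 ≤ continuation, so V_u = 4.3287
Node d (S = 68): continuation = 1/1.08·[0.5750·11.0000 + 0.4250·38.2000] = 20.8889; exercise value = 28.0000 > continuation, so V_d = 28.0000 (exercise)
Node 0 (S = 80): continuation = 1/1.08·[0.5750·4.3287 + 0.4250·28.0000] = 13.3232; exercise value = 16.0000 > continuation, so V_0 = 16.0000 (exercise)

$16.00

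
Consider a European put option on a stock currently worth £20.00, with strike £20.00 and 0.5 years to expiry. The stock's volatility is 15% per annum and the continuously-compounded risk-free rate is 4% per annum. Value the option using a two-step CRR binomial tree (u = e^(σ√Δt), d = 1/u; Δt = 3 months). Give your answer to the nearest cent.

£0.56

CRR parameters: u = e^(σ√Δt) = e^(0.15·√0.25) = 1.0779, d = 1/u = 0.9277
Per-period rate: rΔt = 0.04·0.25 = 0.01, so R = e^0.01 = 1.0101
Risk-neutral probability p = (e^0.01 − 0.9277)/(1.0779 − 0.9277) = 0.0823/0.1501 = 0.5482
Terminal stock prices: S_uu = 23.24, S_ud = 20, S_dd = 17.21
Terminal payoffs (K − S): max(-3.237, 0) = 0, max(0, 0) = 0, max(2.786, 0) = 2.786
Node u (S = 21.56): V_u = e^(−0.01)·[0.5482·0.0000 + 0.4518·0.0000] = 0.0000
Node d (S = 18.55): V_d = e^(−0.01)·[0.5482·0.0000 + 0.4518·2.7858] = 1.2461
Node 0 (S = 20): V_0 = e^(−0.01)·[0.5482·0.0000 + 0.4518·1.2461] = 0.5574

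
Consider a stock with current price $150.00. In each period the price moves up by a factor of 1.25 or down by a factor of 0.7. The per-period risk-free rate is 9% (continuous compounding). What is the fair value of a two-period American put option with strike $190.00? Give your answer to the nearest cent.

$40.00

Risk-neutral probability p = (e^0.09 − 0.7)/(1.25 − 0.7) = 0.3942/0.5500 = 0.7167
Terminal stock prices: S_uu = 234.4, S_ud = 131.2, S_dd = 73.5
Terminal payoffs (K − S): max(-44.38, 0) = 0, max(58.75, 0) = 58.75, max(116.5, 0) = 116.5
Node u (S = 187.5): continuation = e^(−0.09)·[0.7167·0.0000 + 0.2833·58.7500] = 15.2124; exercise value = 2.5000 ≤ continuation, so V_u = 15.2124
Node d (S = 105): continuation = e^(−0.09)·[0.7167·58.7500 + 0.2833·116.5000] = 68.6469; exercise value = 85.0000 > continuation, so V_d = 85.0000 (exercise)
Node 0 (S = 150): continuation = e^(−0.09)·[0.7167·15.2124 + 0.2833·85.0000] = 31.9735; exercise value = 40.0000 > continuation, so V_0 = 40.0000 (exercise)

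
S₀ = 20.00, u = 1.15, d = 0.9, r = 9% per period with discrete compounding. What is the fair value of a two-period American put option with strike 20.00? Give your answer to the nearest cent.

0.44

Risk-neutral probability p = (1 + 0.09 − 0.9)/(1.15 − 0.9) = 0.1900/0.2500 = 0.7600
Terminal stock prices: S_uu = 26.45, S_ud = 20.7, S_dd = 16.2
Terminal payoffs (K − S): max(-6.45, 0) = 0, max(-0.7, 0) = 0, max(3.8, 0) = 3.8
Node u (S = 23): continuation = 1/1.09·[0.7600·0.0000 + 0.2400·0.0000] = 0.0000; exercise value = 0.0000 ≤ continuation, so V_u = 0.0000
Node d (S = 18): continuation = 1/1.09·[0.7600·0.0000 + 0.2400·3.8000] = 0.8367; exercise value = 2.0000 > continuation, so V_d = 2.0000 (exercise)
Node 0 (S = 20): continuation = 1/1.09·[0.7600·0.0000 + 0.2400·2.0000] = 0.4404; exercise value = 0.0000 ≤ continuation, so V_0 = 0.4404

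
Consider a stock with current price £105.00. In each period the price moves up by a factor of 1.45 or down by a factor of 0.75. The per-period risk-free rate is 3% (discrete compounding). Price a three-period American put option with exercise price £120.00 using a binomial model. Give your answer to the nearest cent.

Risk-neutral probability p = (1 + 0.03 − 0.75)/(1.45 − 0.75) = 0.2800/0.7000 = 0.4000
Terminal stock prices: S_uuu = 320.1, S_uud = 165.6, S_udd = 85.64, S_ddd = 44.3
Terminal payoffs (K − S): max(-200.1, 0) = 0, max(-45.57, 0) = 0, max(34.36, 0) = 34.36, max(75.7, 0) = 75.7
Node uu (S = 220.8): continuation = 1/1.03·[0.4000·0.0000 + 0.6000·0.0000] = 0.0000; exercise value = 0.0000 ≤ continuation, so V_uu = 0.0000
Node ud (S = 114.2): continuation = 1/1.03·[0.4000·0.0000 + 0.6000·34.3594] = 20.0152; exercise value = 5.8125 ≤ continuation, so V_ud = 20.0152
Node dd (S = 59.06): continuation = 1/1.03·[0.4000·34.3594 + 0.6000·75.7031] = 57.4424; exercise value = 60.9375 > continuation, so V_dd = 60.9375 (exercise)
Node u (S = 152.2): continuation = 1/1.03·[0.4000·0.0000 + 0.6000·20.0152] = 11.6593; exercise value = 0.0000 ≤ continuation, so V_u = 11.6593
Node d (S = 78.75): continuation = 1/1.03·[0.4000·20.0152 + 0.6000·60.9375] = 43.2705; exercise value = 41.2500 ≤ continuation, so V_d = 43.2705
Node 0 (S = 105): continuation = 1/1.03·[0.4000·11.6593 + 0.6000·43.2705] = 29.7340; exercise value = 15.0000 ≤ continuation, so V_0 = 29.7340

£29.73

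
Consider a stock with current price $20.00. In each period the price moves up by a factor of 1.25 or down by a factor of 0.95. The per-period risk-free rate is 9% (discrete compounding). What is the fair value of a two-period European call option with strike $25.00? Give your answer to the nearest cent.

$1.15

Risk-neutral probability p = (1 + 0.09 − 0.95)/(1.25 − 0.95) = 0.1400/0.3000 = 0.4667
Terminal stock prices: S_uu = 31.25, S_ud = 23.75, S_dd = 18.05
Terminal payoffs (S − K): max(6.25, 0) = 6.25, max(-1.25, 0) = 0, max(-6.95, 0) = 0
Node u (S = 25): V_u = 1/1.09·[0.4667·6.2500 + 0.5333·0.0000] = 2.6758
Node d (S = 19): V_d = 1/1.09·[0.4667·0.0000 + 0.5333·0.0000] = 0.0000
Node 0 (S = 20): V_0 = 1/1.09·[0.4667·2.6758 + 0.5333·0.0000] = 1.1456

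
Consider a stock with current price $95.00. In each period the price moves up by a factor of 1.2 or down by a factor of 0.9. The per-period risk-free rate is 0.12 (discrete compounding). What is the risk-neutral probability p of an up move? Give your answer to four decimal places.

Risk-neutral probability p = (1 + 0.12 − 0.9)/(1.2 − 0.9) = 0.2200/0.3000 = 0.7333

p = 0.7333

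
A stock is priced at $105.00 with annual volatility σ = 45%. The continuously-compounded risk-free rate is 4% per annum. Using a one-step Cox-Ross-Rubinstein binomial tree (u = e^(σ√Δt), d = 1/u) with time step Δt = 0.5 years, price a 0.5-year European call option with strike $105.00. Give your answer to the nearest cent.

CRR parameters: u = e^(σ√Δt) = e^(0.45·√0.5) = 1.3746, d = 1/u = 0.7275
Per-period rate: rΔt = 0.04·0.5 = 0.02, so R = e^0.02 = 1.0202
Risk-neutral probability p = (e^0.02 − 0.7275)/(1.3746 − 0.7275) = 0.2927/0.6472 = 0.4523
Terminal stock prices: S_u = 144.3, S_d = 76.38
Terminal payoffs (S − K): max(39.34, 0) = 39.34, max(-28.62, 0) = 0
Node 0 (S = 105): V_0 = e^(−0.02)·[0.4523·39.3381 + 0.5477·0.0000] = 17.4414

$17.44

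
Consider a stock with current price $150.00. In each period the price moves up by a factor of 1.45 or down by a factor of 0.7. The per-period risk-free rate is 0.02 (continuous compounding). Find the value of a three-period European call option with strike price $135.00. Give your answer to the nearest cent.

Risk-neutral probability p = (e^0.02 − 0.7)/(1.45 − 0.7) = 0.3202/0.7500 = 0.4269
Terminal stock prices: S_uuu = 457.3, S_uud = 220.8, S_udd = 106.6, S_ddd = 51.45
Terminal payoffs (S − K): max(322.3, 0) = 322.3, max(85.76, 0) = 85.76, max(-28.43, 0) = 0, max(-83.55, 0) = 0
Node uu (S = 315.4): V_uu = e^(−0.02)·[0.4269·322.2937 + 0.5731·85.7625] = 183.0482
Node ud (S = 152.2): V_ud = e^(−0.02)·[0.4269·85.7625 + 0.5731·0.0000] = 35.8900
Node dd (S = 73.5): V_dd = e^(−0.02)·[0.4269·0.0000 + 0.5731·0.0000] = 0.0000
Node u (S = 217.5): V_u = e^(−0.02)·[0.4269·183.0482 + 0.5731·35.8900] = 96.7623
Node d (S = 105): V_d = e^(−0.02)·[0.4269·35.8900 + 0.5731·0.0000] = 15.0193
Node 0 (S = 150): V_0 = e^(−0.02)·[0.4269·96.7623 + 0.5731·15.0193] = 48.9298

$48.93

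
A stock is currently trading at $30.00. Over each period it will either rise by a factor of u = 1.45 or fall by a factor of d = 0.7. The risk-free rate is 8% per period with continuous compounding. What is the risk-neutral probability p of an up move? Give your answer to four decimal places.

Risk-neutral probability p = (e^0.08 − 0.7)/(1.45 − 0.7) = 0.3833/0.7500 = 0.5110

p = 0.5110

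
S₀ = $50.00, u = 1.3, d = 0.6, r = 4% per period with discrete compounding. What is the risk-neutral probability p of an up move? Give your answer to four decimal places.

Risk-neutral probability p = (1 + 0.04 − 0.6)/(1.3 − 0.6) = 0.4400/0.7000 = 0.6286

p = 0.6286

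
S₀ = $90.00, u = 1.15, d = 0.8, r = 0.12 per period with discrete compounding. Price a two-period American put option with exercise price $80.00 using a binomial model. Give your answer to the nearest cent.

$0.61

Risk-neutral probability p = (1 + 0.12 − 0.8)/(1.15 − 0.8) = 0.3200/0.3500 = 0.9143
Terminal stock prices: S_uu = 119, S_ud = 82.8, S_dd = 57.6
Terminal payoffs (K − S): max(-39.02, 0) = 0, max(-2.8, 0) = 0, max(22.4, 0) = 22.4
Node u (S = 103.5): continuation = 1/1.12·[0.9143·0.0000 + 0.0857·0.0000] = 0.0000; exercise value = 0.0000 ≤ continuation, so V_u = 0.0000
Node d (S = 72): continuation = 1/1.12·[0.9143·0.0000 + 0.0857·22.4000] = 1.7143; exercise value = 8.0000 > continuation, so V_d = 8.0000 (exercise)
Node 0 (S = 90): continuation = 1/1.12·[0.9143·0.0000 + 0.0857·8.0000] = 0.6122; exercise value = 0.0000 ≤ continuation, so V_0 = 0.6122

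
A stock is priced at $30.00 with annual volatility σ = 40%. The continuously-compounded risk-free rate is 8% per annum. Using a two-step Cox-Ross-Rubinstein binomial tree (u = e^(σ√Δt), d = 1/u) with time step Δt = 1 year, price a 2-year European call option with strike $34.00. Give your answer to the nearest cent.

CRR parameters: u = e^(σ√Δt) = e^(0.4·√1) = 1.4918, d = 1/u = 0.6703
Per-period rate: rΔt = 0.08·1 = 0.08, so R = e^0.08 = 1.0833
Risk-neutral probability p = (e^0.08 − 0.6703)/(1.4918 − 0.6703) = 0.4130/0.8215 = 0.5027
Terminal stock prices: S_uu = 66.77, S_ud = 30, S_dd = 13.48
Terminal payoffs (S − K): max(32.77, 0) = 32.77, max(-4, 0) = 0, max(-20.52, 0) = 0
Node u (S = 44.75): V_u = e^(−0.08)·[0.5027·32.7662 + 0.4973·0.0000] = 15.2051
Node d (S = 20.11): V_d = e^(−0.08)·[0.5027·0.0000 + 0.4973·0.0000] = 0.0000
Node 0 (S = 30): V_0 = e^(−0.08)·[0.5027·15.2051 + 0.4973·0.0000] = 7.0559

$7.06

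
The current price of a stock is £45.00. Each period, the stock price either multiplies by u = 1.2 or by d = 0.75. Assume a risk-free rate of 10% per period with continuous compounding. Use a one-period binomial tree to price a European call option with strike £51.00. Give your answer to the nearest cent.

£2.14

Risk-neutral probability p = (e^0.1 − 0.75)/(1.2 − 0.75) = 0.3552/0.4500 = 0.7893
Terminal stock prices: S_u = 54, S_d = 33.75
Terminal payoffs (S − K): max(3, 0) = 3, max(-17.25, 0) = 0
Node 0 (S = 45): V_0 = e^(−0.1)·[0.7893·3.0000 + 0.2107·0.0000] = 2.1425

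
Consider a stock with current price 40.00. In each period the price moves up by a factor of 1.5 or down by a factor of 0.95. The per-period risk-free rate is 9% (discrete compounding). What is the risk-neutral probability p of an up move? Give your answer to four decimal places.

Risk-neutral probability p = (1 + 0.09 − 0.95)/(1.5 − 0.95) = 0.1400/0.5500 = 0.2545

p = 0.2545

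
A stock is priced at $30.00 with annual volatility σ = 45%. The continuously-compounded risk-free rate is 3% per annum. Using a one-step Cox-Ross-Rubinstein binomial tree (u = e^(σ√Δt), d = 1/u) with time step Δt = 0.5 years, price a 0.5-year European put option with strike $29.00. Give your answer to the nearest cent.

$3.93

CRR parameters: u = e^(σ√Δt) = e^(0.45·√0.5) = 1.3746, d = 1/u = 0.7275
Per-period rate: rΔt = 0.03·0.5 = 0.015, so R = e^0.015 = 1.0151
Risk-neutral probability p = (e^0.015 − 0.7275)/(1.3746 − 0.7275) = 0.2877/0.6472 = 0.4445
Terminal stock prices: S_u = 41.24, S_d = 21.82
Terminal payoffs (K − S): max(-12.24, 0) = 0, max(7.176, 0) = 7.176
Node 0 (S = 30): V_0 = e^(−0.015)·[0.4445·0.0000 + 0.5555·7.1762] = 3.9273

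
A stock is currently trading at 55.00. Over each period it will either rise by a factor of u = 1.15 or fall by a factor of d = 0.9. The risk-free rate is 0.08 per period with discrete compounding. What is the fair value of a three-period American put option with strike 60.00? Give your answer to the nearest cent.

Risk-neutral probability p = (1 + 0.08 − 0.9)/(1.15 − 0.9) = 0.1800/0.2500 = 0.7200
Terminal stock prices: S_uuu = 83.65, S_uud = 65.46, S_udd = 51.23, S_ddd = 40.1
Terminal payoffs (K − S): max(-23.65, 0) = 0, max(-5.464, 0) = 0, max(8.768, 0) = 8.768, max(19.9, 0) = 19.9
Node uu (S = 72.74): continuation = 1/1.08·[0.7200·0.0000 + 0.2800·0.0000] = 0.0000; exercise value = 0.0000 ≤ continuation, so V_uu = 0.0000
Node ud (S = 56.92): continuation = 1/1.08·[0.7200·0.0000 + 0.2800·8.7675] = 2.2731; exercise value = 3.0750 > continuation, so V_ud = 3.0750 (exercise)
Node dd (S = 44.55): continuation = 1/1.08·[0.7200·8.7675 + 0.2800·19.9050] = 11.0056; exercise value = 15.4500 > continuation, so V_dd = 15.4500 (exercise)
Node u (S = 63.25): continuation = 1/1.08·[0.7200·0.0000 + 0.2800·3.0750] = 0.7972; exercise value = 0.0000 ≤ continuation, so V_u = 0.7972
Node d (S = 49.5): continuation = 1/1.08·[0.7200·3.0750 + 0.2800·15.4500] = 6.0556; exercise value = 10.5000 > continuation, so V_d = 10.5000 (exercise)
Node 0 (S = 55): continuation = 1/1.08·[0.7200·0.7972 + 0.2800·10.5000] = 3.2537; exercise value = 5.0000 > continuation, so V_0 = 5.0000 (exercise)

5.00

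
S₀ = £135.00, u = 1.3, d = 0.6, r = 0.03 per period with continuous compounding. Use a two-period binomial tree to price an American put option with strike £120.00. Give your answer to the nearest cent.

Risk-neutral probability p = (e^0.03 − 0.6)/(1.3 − 0.6) = 0.4305/0.7000 = 0.6149
Terminal stock prices: S_uu = 228.2, S_ud = 105.3, S_dd = 48.6
Terminal payoffs (K − S): max(-108.2, 0) = 0, max(14.7, 0) = 14.7, max(71.4, 0) = 71.4
Node u (S = 175.5): continuation = e^(−0.03)·[0.6149·0.0000 + 0.3851·14.7000] = 5.4932; exercise value = 0.0000 ≤ continuation, so V_u = 5.4932
Node d (S = 81): continuation = e^(−0.03)·[0.6149·14.7000 + 0.3851·71.4000] = 35.4535; exercise value = 39.0000 > continuation, so V_d = 39.0000 (exercise)
Node 0 (S = 135): continuation = e^(−0.03)·[0.6149·5.4932 + 0.3851·39.0000] = 17.8518; exercise value = 0.0000 ≤ continuation, so V_0 = 17.8518

£17.85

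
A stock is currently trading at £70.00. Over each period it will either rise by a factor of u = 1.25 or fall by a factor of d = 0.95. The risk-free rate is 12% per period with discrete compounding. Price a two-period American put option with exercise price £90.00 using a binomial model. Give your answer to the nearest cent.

Risk-neutral probability p = (1 + 0.12 − 0.95)/(1.25 − 0.95) = 0.1700/0.3000 = 0.5667
Terminal stock prices: S_uu = 109.4, S_ud = 83.12, S_dd = 63.17
Terminal payoffs (K − S): max(-19.38, 0) = 0, max(6.875, 0) = 6.875, max(26.83, 0) = 26.83
Node u (S = 87.5): continuation = 1/1.12·[0.5667·0.0000 + 0.4333·6.8750] = 2.6600; exercise value = 2.5000 ≤ continuation, so V_u = 2.6600
Node d (S = 66.5): continuation = 1/1.12·[0.5667·6.8750 + 0.4333·26.8250] = 13.8571; exercise value = 23.5000 > continuation, so V_d = 23.5000 (exercise)
Node 0 (S = 70): continuation = 1/1.12·[0.5667·2.6600 + 0.4333·23.5000] = 10.4381; exercise value = 20.0000 > continuation, so V_0 = 20.0000 (exercise)

£20.00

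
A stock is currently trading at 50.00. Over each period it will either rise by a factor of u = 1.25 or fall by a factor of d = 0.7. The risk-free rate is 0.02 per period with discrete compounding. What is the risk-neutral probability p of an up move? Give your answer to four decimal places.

p = 0.5818

Risk-neutral probability p = (1 + 0.02 − 0.7)/(1.25 − 0.7) = 0.3200/0.5500 = 0.5818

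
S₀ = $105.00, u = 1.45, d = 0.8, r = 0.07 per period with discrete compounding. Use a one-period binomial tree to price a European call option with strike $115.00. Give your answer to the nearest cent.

Risk-neutral probability p = (1 + 0.07 − 0.8)/(1.45 − 0.8) = 0.2700/0.6500 = 0.4154
Terminal stock prices: S_u = 152.2, S_d = 84
Terminal payoffs (S − K): max(37.25, 0) = 37.25, max(-31, 0) = 0
Node 0 (S = 105): V_0 = 1/1.07·[0.4154·37.2500 + 0.5846·0.0000] = 14.4608

$14.46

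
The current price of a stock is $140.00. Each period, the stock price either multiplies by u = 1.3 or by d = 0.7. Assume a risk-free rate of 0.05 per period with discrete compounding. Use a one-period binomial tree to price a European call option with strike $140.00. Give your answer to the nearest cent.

Risk-neutral probability p = (1 + 0.05 − 0.7)/(1.3 − 0.7) = 0.3500/0.6000 = 0.5833
Terminal stock prices: S_u = 182, S_d = 98
Terminal payoffs (S − K): max(42, 0) = 42, max(-42, 0) = 0
Node 0 (S = 140): V_0 = 1/1.05·[0.5833·42.0000 + 0.4167·0.0000] = 23.3333

$23.33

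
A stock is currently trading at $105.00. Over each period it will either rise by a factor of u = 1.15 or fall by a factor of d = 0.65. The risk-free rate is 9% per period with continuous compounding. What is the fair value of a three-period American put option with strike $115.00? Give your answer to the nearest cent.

Risk-neutral probability p = (e^0.09 − 0.65)/(1.15 − 0.65) = 0.4442/0.5000 = 0.8883
Terminal stock prices: S_uuu = 159.7, S_uud = 90.26, S_udd = 51.02, S_ddd = 28.84
Terminal payoffs (K − S): max(-44.69, 0) = 0, max(24.74, 0) = 24.74, max(63.98, 0) = 63.98, max(86.16, 0) = 86.16
Node uu (S = 138.9): continuation = e^(−0.09)·[0.8883·0.0000 + 0.1117·24.7394] = 2.5244; exercise value = 0.0000 ≤ continuation, so V_uu = 2.5244
Node ud (S = 78.49): continuation = e^(−0.09)·[0.8883·24.7394 + 0.1117·63.9831] = 26.6146; exercise value = 36.5125 > continuation, so V_ud = 36.5125 (exercise)
Node dd (S = 44.36): continuation = e^(−0.09)·[0.8883·63.9831 + 0.1117·86.1644] = 60.7396; exercise value = 70.6375 > continuation, so V_dd = 70.6375 (exercise)
Node u (S = 120.7): continuation = e^(−0.09)·[0.8883·2.5244 + 0.1117·36.5125] = 5.7754; exercise value = 0.0000 ≤ continuation, so V_u = 5.7754
Node d (S = 68.25): continuation = e^(−0.09)·[0.8883·36.5125 + 0.1117·70.6375] = 36.8521; exercise value = 46.7500 > continuation, so V_d = 46.7500 (exercise)
Node 0 (S = 105): continuation = e^(−0.09)·[0.8883·5.7754 + 0.1117·46.7500] = 9.4594; exercise value = 10.0000 > continuation, so V_0 = 10.0000 (exercise)

$10.00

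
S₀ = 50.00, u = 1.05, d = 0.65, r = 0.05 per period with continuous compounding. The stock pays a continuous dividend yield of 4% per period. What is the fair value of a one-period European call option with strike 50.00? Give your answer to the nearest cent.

2.14

Per-period risk-free factor R = e^0.05 = 1.0513; dividend-adjusted growth = e^(0.05−0.04) = 1.0101.
Risk-neutral probability p = (1.0101 − 0.65)/(1.05 − 0.65) = 0.3601/0.4000 = 0.9001
Terminal stock prices: S_u = 52.5, S_d = 32.5
Terminal payoffs (S − K): max(2.5, 0) = 2.5, max(-17.5, 0) = 0
Node 0 (S = 50): V_0 = e^(−0.05)·[0.9001·2.5000 + 0.0999·0.0000] = 2.1406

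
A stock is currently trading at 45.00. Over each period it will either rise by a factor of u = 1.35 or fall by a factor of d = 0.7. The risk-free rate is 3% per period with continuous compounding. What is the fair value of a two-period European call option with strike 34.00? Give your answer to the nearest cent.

Risk-neutral probability p = (e^0.03 − 0.7)/(1.35 − 0.7) = 0.3305/0.6500 = 0.5084
Terminal stock prices: S_uu = 82.01, S_ud = 42.53, S_dd = 22.05
Terminal payoffs (S − K): max(48.01, 0) = 48.01, max(8.525, 0) = 8.525, max(-11.95, 0) = 0
Node u (S = 60.75): V_u = e^(−0.03)·[0.5084·48.0125 + 0.4916·8.5250] = 27.7549
Node d (S = 31.5): V_d = e^(−0.03)·[0.5084·8.5250 + 0.4916·0.0000] = 4.2059
Node 0 (S = 45): V_0 = e^(−0.03)·[0.5084·27.7549 + 0.4916·4.2059] = 15.6999

15.70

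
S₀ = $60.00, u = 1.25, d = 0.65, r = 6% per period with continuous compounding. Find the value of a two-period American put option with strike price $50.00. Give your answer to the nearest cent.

Risk-neutral probability p = (e^0.06 − 0.65)/(1.25 − 0.65) = 0.4118/0.6000 = 0.6864
Terminal stock prices: S_uu = 93.75, S_ud = 48.75, S_dd = 25.35
Terminal payoffs (K − S): max(-43.75, 0) = 0, max(1.25, 0) = 1.25, max(24.65, 0) = 24.65
Node u (S = 75): continuation = e^(−0.06)·[0.6864·0.0000 + 0.3136·1.2500] = 0.3692; exercise value = 0.0000 ≤ continuation, so V_u = 0.3692
Node d (S = 39): continuation = e^(−0.06)·[0.6864·1.2500 + 0.3136·24.6500] = 8.0882; exercise value = 11.0000 > continuation, so V_d = 11.0000 (exercise)
Node 0 (S = 60): continuation = e^(−0.06)·[0.6864·0.3692 + 0.3136·11.0000] = 3.4874; exercise value = 0.0000 ≤ continuation, so V_0 = 3.4874

$3.49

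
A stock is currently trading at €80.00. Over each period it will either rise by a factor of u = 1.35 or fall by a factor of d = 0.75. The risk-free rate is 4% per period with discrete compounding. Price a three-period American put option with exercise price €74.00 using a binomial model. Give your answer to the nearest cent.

€10.20

Risk-neutral probability p = (1 + 0.04 − 0.75)/(1.35 − 0.75) = 0.2900/0.6000 = 0.4833
Terminal stock prices: S_uuu = 196.8, S_uud = 109.4, S_udd = 60.75, S_ddd = 33.75
Terminal payoffs (K − S): max(-122.8, 0) = 0, max(-35.35, 0) = 0, max(13.25, 0) = 13.25, max(40.25, 0) = 40.25
Node uu (S = 145.8): continuation = 1/1.04·[0.4833·0.0000 + 0.5167·0.0000] = 0.0000; exercise value = 0.0000 ≤ continuation, so V_uu = 0.0000
Node ud (S = 81): continuation = 1/1.04·[0.4833·0.0000 + 0.5167·13.2500] = 6.5825; exercise value = 0.0000 ≤ continuation, so V_ud = 6.5825
Node dd (S = 45): continuation = 1/1.04·[0.4833·13.2500 + 0.5167·40.2500] = 26.1538; exercise value = 29.0000 > continuation, so V_dd = 29.0000 (exercise)
Node u (S = 108): continuation = 1/1.04·[0.4833·0.0000 + 0.5167·6.5825] = 3.2702; exercise value = 0.0000 ≤ continuation, so V_u = 3.2702
Node d (S = 60): continuation = 1/1.04·[0.4833·6.5825 + 0.5167·29.0000] = 17.4662; exercise value = 14.0000 ≤ continuation, so V_d = 17.4662
Node 0 (S = 80): continuation = 1/1.04·[0.4833·3.2702 + 0.5167·17.4662] = 10.1969; exercise value = 0.0000 ≤ continuation, so V_0 = 10.1969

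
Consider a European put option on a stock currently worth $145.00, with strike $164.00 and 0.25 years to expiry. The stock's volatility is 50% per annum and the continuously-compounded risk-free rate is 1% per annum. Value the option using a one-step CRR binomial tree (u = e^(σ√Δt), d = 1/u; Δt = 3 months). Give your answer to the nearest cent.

$28.39

CRR parameters: u = e^(σ√Δt) = e^(0.5·√0.25) = 1.2840, d = 1/u = 0.7788
Per-period rate: rΔt = 0.01·0.25 = 0.0025, so R = e^0.0025 = 1.0025
Risk-neutral probability p = (e^0.0025 − 0.7788)/(1.2840 − 0.7788) = 0.2237/0.5052 = 0.4428
Terminal stock prices: S_u = 186.2, S_d = 112.9
Terminal payoffs (K − S): max(-22.18, 0) = 0, max(51.07, 0) = 51.07
Node 0 (S = 145): V_0 = e^(−0.0025)·[0.4428·0.0000 + 0.5572·51.0739] = 28.3884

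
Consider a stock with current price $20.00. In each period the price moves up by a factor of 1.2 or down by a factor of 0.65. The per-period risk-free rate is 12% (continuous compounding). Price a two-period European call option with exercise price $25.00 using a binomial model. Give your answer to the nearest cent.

$2.25

Risk-neutral probability p = (e^0.12 − 0.65)/(1.2 − 0.65) = 0.4775/0.5500 = 0.8682
Terminal stock prices: S_uu = 28.8, S_ud = 15.6, S_dd = 8.45
Terminal payoffs (S − K): max(3.8, 0) = 3.8, max(-9.4, 0) = 0, max(-16.55, 0) = 0
Node u (S = 24): V_u = e^(−0.12)·[0.8682·3.8000 + 0.1318·0.0000] = 2.9260
Node d (S = 13): V_d = e^(−0.12)·[0.8682·0.0000 + 0.1318·0.0000] = 0.0000
Node 0 (S = 20): V_0 = e^(−0.12)·[0.8682·2.9260 + 0.1318·0.0000] = 2.2530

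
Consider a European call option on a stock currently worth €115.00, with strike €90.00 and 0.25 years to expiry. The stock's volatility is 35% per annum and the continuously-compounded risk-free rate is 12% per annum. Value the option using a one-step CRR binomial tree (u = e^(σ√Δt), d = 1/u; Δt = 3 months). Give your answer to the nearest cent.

€27.66

CRR parameters: u = e^(σ√Δt) = e^(0.35·√0.25) = 1.1912, d = 1/u = 0.8395
Per-period rate: rΔt = 0.12·0.25 = 0.03, so R = e^0.03 = 1.0305
Risk-neutral probability p = (e^0.03 − 0.8395)/(1.1912 − 0.8395) = 0.1910/0.3518 = 0.5429
Terminal stock prices: S_u = 137, S_d = 96.54
Terminal payoffs (S − K): max(46.99, 0) = 46.99, max(6.538, 0) = 6.538
Node 0 (S = 115): V_0 = e^(−0.03)·[0.5429·46.9933 + 0.4571·6.5376] = 27.6599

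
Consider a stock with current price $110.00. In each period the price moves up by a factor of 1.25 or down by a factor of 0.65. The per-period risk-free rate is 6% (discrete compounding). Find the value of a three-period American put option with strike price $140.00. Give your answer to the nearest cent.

$33.72

Risk-neutral probability p = (1 + 0.06 − 0.65)/(1.25 − 0.65) = 0.4100/0.6000 = 0.6833
Terminal stock prices: S_uuu = 214.8, S_uud = 111.7, S_udd = 58.09, S_ddd = 30.21
Terminal payoffs (K − S): max(-74.84, 0) = 0, max(28.28, 0) = 28.28, max(81.91, 0) = 81.91, max(109.8, 0) = 109.8
Node uu (S = 171.9): continuation = 1/1.06·[0.6833·0.0000 + 0.3167·28.2812] = 8.4488; exercise value = 0.0000 ≤ continuation, so V_uu = 8.4488
Node ud (S = 89.38): continuation = 1/1.06·[0.6833·28.2812 + 0.3167·81.9062] = 42.7005; exercise value = 50.6250 > continuation, so V_ud = 50.6250 (exercise)
Node dd (S = 46.48): continuation = 1/1.06·[0.6833·81.9062 + 0.3167·109.7912] = 85.6005; exercise value = 93.5250 > continuation, so V_dd = 93.5250 (exercise)
Node u (S = 137.5): continuation = 1/1.06·[0.6833·8.4488 + 0.3167·50.6250] = 20.5704; exercise value = 2.5000 ≤ continuation, so V_u = 20.5704
Node d (S = 71.5): continuation = 1/1.06·[0.6833·50.6250 + 0.3167·93.5250] = 60.5755; exercise value = 68.5000 > continuation, so V_d = 68.5000 (exercise)
Node 0 (S = 110): continuation = 1/1.06·[0.6833·20.5704 + 0.3167·68.5000] = 33.7246; exercise value = 30.0000 ≤ continuation, so V_0 = 33.7246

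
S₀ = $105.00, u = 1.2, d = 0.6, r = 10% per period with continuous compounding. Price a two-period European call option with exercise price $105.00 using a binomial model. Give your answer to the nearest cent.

Risk-neutral probability p = (e^0.1 − 0.6)/(1.2 − 0.6) = 0.5052/0.6000 = 0.8420
Terminal stock prices: S_uu = 151.2, S_ud = 75.6, S_dd = 37.8
Terminal payoffs (S − K): max(46.2, 0) = 46.2, max(-29.4, 0) = 0, max(-67.2, 0) = 0
Node u (S = 126): V_u = e^(−0.1)·[0.8420·46.2000 + 0.1580·0.0000] = 35.1965
Node d (S = 63): V_d = e^(−0.1)·[0.8420·0.0000 + 0.1580·0.0000] = 0.0000
Node 0 (S = 105): V_0 = e^(−0.1)·[0.8420·35.1965 + 0.1580·0.0000] = 26.8137

$26.81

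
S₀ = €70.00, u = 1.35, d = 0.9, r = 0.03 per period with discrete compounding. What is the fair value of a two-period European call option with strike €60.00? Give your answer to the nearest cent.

Risk-neutral probability p = (1 + 0.03 − 0.9)/(1.35 − 0.9) = 0.1300/0.4500 = 0.2889
Terminal stock prices: S_uu = 127.6, S_ud = 85.05, S_dd = 56.7
Terminal payoffs (S − K): max(67.58, 0) = 67.58, max(25.05, 0) = 25.05, max(-3.3, 0) = 0
Node u (S = 94.5): V_u = 1/1.03·[0.2889·67.5750 + 0.7111·25.0500] = 36.2476
Node d (S = 63): V_d = 1/1.03·[0.2889·25.0500 + 0.7111·0.0000] = 7.0259
Node 0 (S = 70): V_0 = 1/1.03·[0.2889·36.2476 + 0.7111·7.0259] = 15.0172

€15.02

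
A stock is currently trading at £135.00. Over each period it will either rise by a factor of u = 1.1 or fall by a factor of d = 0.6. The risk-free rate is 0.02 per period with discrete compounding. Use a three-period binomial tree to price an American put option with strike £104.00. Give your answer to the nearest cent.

Risk-neutral probability p = (1 + 0.02 − 0.6)/(1.1 − 0.6) = 0.4200/0.5000 = 0.8400
Terminal stock prices: S_uuu = 179.7, S_uud = 98.01, S_udd = 53.46, S_ddd = 29.16
Terminal payoffs (K − S): max(-75.69, 0) = 0, max(5.99, 0) = 5.99, max(50.54, 0) = 50.54, max(74.84, 0) = 74.84
Node uu (S = 163.4): continuation = 1/1.02·[0.8400·0.0000 + 0.1600·5.9900] = 0.9396; exercise value = 0.0000 ≤ continuation, so V_uu = 0.9396
Node ud (S = 89.1): continuation = 1/1.02·[0.8400·5.9900 + 0.1600·50.5400] = 12.8608; exercise value = 14.9000 > continuation, so V_ud = 14.9000 (exercise)
Node dd (S = 48.6): continuation = 1/1.02·[0.8400·50.5400 + 0.1600·74.8400] = 53.3608; exercise value = 55.4000 > continuation, so V_dd = 55.4000 (exercise)
Node u (S = 148.5): continuation = 1/1.02·[0.8400·0.9396 + 0.1600·14.9000] = 3.1110; exercise value = 0.0000 ≤ continuation, so V_u = 3.1110
Node d (S = 81): continuation = 1/1.02·[0.8400·14.9000 + 0.1600·55.4000] = 20.9608; exercise value = 23.0000 > continuation, so V_d = 23.0000 (exercise)
Node 0 (S = 135): continuation = 1/1.02·[0.8400·3.1110 + 0.1600·23.0000] = 6.1699; exercise value = 0.0000 ≤ continuation, so V_0 = 6.1699

£6.17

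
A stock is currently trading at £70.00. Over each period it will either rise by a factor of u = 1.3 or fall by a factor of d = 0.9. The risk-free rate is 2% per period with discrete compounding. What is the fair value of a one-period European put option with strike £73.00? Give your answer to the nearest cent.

£6.86

Risk-neutral probability p = (1 + 0.02 − 0.9)/(1.3 − 0.9) = 0.1200/0.4000 = 0.3000
Terminal stock prices: S_u = 91, S_d = 63
Terminal payoffs (K − S): max(-18, 0) = 0, max(10, 0) = 10
Node 0 (S = 70): V_0 = 1/1.02·[0.3000·0.0000 + 0.7000·10.0000] = 6.8627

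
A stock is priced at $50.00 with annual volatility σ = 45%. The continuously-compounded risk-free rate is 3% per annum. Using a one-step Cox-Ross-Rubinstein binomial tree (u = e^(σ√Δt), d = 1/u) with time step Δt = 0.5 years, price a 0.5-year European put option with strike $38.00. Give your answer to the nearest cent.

CRR parameters: u = e^(σ√Δt) = e^(0.45·√0.5) = 1.3746, d = 1/u = 0.7275
Per-period rate: rΔt = 0.03·0.5 = 0.015, so R = e^0.015 = 1.0151
Risk-neutral probability p = (e^0.015 − 0.7275)/(1.3746 − 0.7275) = 0.2877/0.6472 = 0.4445
Terminal stock prices: S_u = 68.73, S_d = 36.37
Terminal payoffs (K − S): max(-30.73, 0) = 0, max(1.627, 0) = 1.627
Node 0 (S = 50): V_0 = e^(−0.015)·[0.4445·0.0000 + 0.5555·1.6271] = 0.8904

$0.89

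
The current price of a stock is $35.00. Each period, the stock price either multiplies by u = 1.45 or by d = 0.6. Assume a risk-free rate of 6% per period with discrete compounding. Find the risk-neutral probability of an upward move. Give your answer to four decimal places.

Risk-neutral probability p = (1 + 0.06 − 0.6)/(1.45 − 0.6) = 0.4600/0.8500 = 0.5412

p = 0.5412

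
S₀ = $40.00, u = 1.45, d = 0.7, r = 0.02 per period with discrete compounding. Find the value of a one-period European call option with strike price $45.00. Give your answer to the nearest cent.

Risk-neutral probability p = (1 + 0.02 − 0.7)/(1.45 − 0.7) = 0.3200/0.7500 = 0.4267
Terminal stock prices: S_u = 58, S_d = 28
Terminal payoffs (S − K): max(13, 0) = 13, max(-17, 0) = 0
Node 0 (S = 40): V_0 = 1/1.02·[0.4267·13.0000 + 0.5733·0.0000] = 5.4379

$5.44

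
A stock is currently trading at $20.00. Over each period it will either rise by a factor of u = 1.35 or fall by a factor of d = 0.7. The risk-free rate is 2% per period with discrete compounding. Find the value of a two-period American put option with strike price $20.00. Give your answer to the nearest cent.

$3.25

Risk-neutral probability p = (1 + 0.02 − 0.7)/(1.35 − 0.7) = 0.3200/0.6500 = 0.4923
Terminal stock prices: S_uu = 36.45, S_ud = 18.9, S_dd = 9.8
Terminal payoffs (K − S): max(-16.45, 0) = 0, max(1.1, 0) = 1.1, max(10.2, 0) = 10.2
Node u (S = 27): continuation = 1/1.02·[0.4923·0.0000 + 0.5077·1.1000] = 0.5475; exercise value = 0.0000 ≤ continuation, so V_u = 0.5475
Node d (S = 14): continuation = 1/1.02·[0.4923·1.1000 + 0.5077·10.2000] = 5.6078; exercise value = 6.0000 > continuation, so V_d = 6.0000 (exercise)
Node 0 (S = 20): continuation = 1/1.02·[0.4923·0.5475 + 0.5077·6.0000] = 3.2507; exercise value = 0.0000 ≤ continuation, so V_0 = 3.2507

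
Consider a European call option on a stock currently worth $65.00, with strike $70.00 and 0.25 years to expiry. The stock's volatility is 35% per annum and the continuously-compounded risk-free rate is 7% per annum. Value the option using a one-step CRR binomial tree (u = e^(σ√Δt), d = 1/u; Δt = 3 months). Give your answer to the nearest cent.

CRR parameters: u = e^(σ√Δt) = e^(0.35·√0.25) = 1.1912, d = 1/u = 0.8395
Per-period rate: rΔt = 0.07·0.25 = 0.0175, so R = e^0.0175 = 1.0177
Risk-neutral probability p = (e^0.0175 − 0.8395)/(1.1912 − 0.8395) = 0.1782/0.3518 = 0.5065
Terminal stock prices: S_u = 77.43, S_d = 54.56
Terminal payoffs (S − K): max(7.431, 0) = 7.431, max(-15.44, 0) = 0
Node 0 (S = 65): V_0 = e^(−0.0175)·[0.5065·7.4310 + 0.4935·0.0000] = 3.6988

$3.70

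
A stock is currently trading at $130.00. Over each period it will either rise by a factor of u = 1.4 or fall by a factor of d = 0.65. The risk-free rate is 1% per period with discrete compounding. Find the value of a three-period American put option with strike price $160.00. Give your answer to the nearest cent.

Risk-neutral probability p = (1 + 0.01 − 0.65)/(1.4 − 0.65) = 0.3600/0.7500 = 0.4800
Terminal stock prices: S_uuu = 356.7, S_uud = 165.6, S_udd = 76.9, S_ddd = 35.7
Terminal payoffs (K − S): max(-196.7, 0) = 0, max(-5.62, 0) = 0, max(83.1, 0) = 83.1, max(124.3, 0) = 124.3
Node uu (S = 254.8): continuation = 1/1.01·[0.4800·0.0000 + 0.5200·0.0000] = 0.0000; exercise value = 0.0000 ≤ continuation, so V_uu = 0.0000
Node ud (S = 118.3): continuation = 1/1.01·[0.4800·0.0000 + 0.5200·83.1050] = 42.7867; exercise value = 41.7000 ≤ continuation, so V_ud = 42.7867
Node dd (S = 54.93): continuation = 1/1.01·[0.4800·83.1050 + 0.5200·124.2987] = 103.4908; exercise value = 105.0750 > continuation, so V_dd = 105.0750 (exercise)
Node u (S = 182): continuation = 1/1.01·[0.4800·0.0000 + 0.5200·42.7867] = 22.0288; exercise value = 0.0000 ≤ continuation, so V_u = 22.0288
Node d (S = 84.5): continuation = 1/1.01·[0.4800·42.7867 + 0.5200·105.0750] = 74.4323; exercise value = 75.5000 > continuation, so V_d = 75.5000 (exercise)
Node 0 (S = 130): continuation = 1/1.01·[0.4800·22.0288 + 0.5200·75.5000] = 49.3404; exercise value = 30.0000 ≤ continuation, so V_0 = 49.3404

$49.34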